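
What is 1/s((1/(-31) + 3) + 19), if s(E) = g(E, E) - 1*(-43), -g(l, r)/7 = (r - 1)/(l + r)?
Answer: 681/27008 ≈ 0.025215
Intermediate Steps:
g(l, r) = -7*(-1 + r)/(l + r) (g(l, r) = -7*(r - 1)/(l + r) = -7*(-1 + r)/(l + r))
s(E) = 43 + 7*(1 - E)/(2*E) (s(E) = 7*(1 - E)/(E + E) - 1*(-43) = 7*(1 - E)/((2*E)) + 43 = 7*(1/(2*E))*(1 - E) + 43 = 7*(1 - E)/(2*E) + 43 = 43 + 7*(1 - E)/(2*E))
1/s((1/(-31) + 3) + 19) = 1/((7 + 79*((1/(-31) + 3) + 19))/(2*((1/(-31) + 3) + 19))) = 1/((7 + 79*((-1/31 + 3) + 19))/(2*((-1/31 + 3) + 19))) = 1/((7 + 79*(92/31 + 19))/(2*(92/31 + 19))) = 1/((7 + 79*(681/31))/(2*(681/31))) = 1/((½)*(31/681)*(7 + 53799/31)) = 1/((½)*(31/681)*(54016/31)) = 1/(27008/681) = 681/27008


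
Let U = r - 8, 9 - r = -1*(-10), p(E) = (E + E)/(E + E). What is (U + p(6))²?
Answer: 64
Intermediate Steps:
p(E) = 1 (p(E) = (2*E)/((2*E)) = (2*E)*(1/(2*E)) = 1)
r = -1 (r = 9 - (-1)*(-10) = 9 - 1*10 = 9 - 10 = -1)
U = -9 (U = -1 - 8 = -9)
(U + p(6))² = (-9 + 1)² = (-8)² = 64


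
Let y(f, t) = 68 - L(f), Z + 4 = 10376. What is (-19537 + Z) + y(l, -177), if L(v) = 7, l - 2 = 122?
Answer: -9104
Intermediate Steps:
l = 124 (l = 2 + 122 = 124)
Z = 10372 (Z = -4 + 10376 = 10372)
y(f, t) = 61 (y(f, t) = 68 - 1*7 = 68 - 7 = 61)
(-19537 + Z) + y(l, -177) = (-19537 + 10372) + 61 = -9165 + 61 = -9104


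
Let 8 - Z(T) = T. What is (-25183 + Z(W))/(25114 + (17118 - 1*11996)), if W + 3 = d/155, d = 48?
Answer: -975427/1171645 ≈ -0.83253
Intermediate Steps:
W = -417/155 (W = -3 + 48/155 = -417/155 ≈ -2.6903)
Z(T) = 8 - T
(-25183 + Z(W))/(25114 + (17118 - 1*11996)) = (-25183 + (8 - 1*(-417/155)))/(25114 + (17118 - 1*11996)) = (-25183 + (8 + 417/155))/(25114 + (17118 - 11996)) = (-25183 + 1657/155)/(25114 + 5122) = -3901708/155/30236 = -3901708/155*1/30236 = -975427/1171645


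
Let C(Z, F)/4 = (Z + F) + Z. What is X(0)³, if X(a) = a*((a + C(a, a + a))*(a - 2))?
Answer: 0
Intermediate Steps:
C(Z, F) = 4*F + 8*Z (C(Z, F) = 4*((Z + F) + Z) = 4*((F + Z) + Z) = 4*(F + 2*Z) = 4*F + 8*Z)
X(a) = 17*a²*(-2 + a) (X(a) = a*((a + (4*(a + a) + 8*a))*(a - 2)) = a*((a + (4*(2*a) + 8*a))*(-2 + a)) = a*((a + (8*a + 8*a))*(-2 + a)) = a*((a + 16*a)*(-2 + a)) = a*((17*a)*(-2 + a)) = a*(17*a*(-2 + a)) = 17*a²*(-2 + a))
X(0)³ = (17*0²*(-2 + 0))³ = (17*0*(-2))³ = 0³ = 0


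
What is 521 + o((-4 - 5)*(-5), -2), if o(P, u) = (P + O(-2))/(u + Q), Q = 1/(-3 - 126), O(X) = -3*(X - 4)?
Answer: 18116/37 ≈ 489.62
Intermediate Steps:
O(X) = 12 - 3*X (O(X) = -3*(-4 + X) = 12 - 3*X)
Q = -1/129 (Q = 1/(-129) = -1/129 ≈ -0.0077519)
o(P, u) = (18 + P)/(-1/129 + u) (o(P, u) = (P + (12 - 3*(-2)))/(u - 1/129) = (P + (12 + 6))/(-1/129 + u) = (P + 18)/(-1/129 + u) = (18 + P)/(-1/129 + u))
521 + o((-4 - 5)*(-5), -2) = 521 + 129*(18 + (-4 - 5)*(-5))/(-1 + 129*(-2)) = 521 + 129*(18 - 9*(-5))/(-1 - 258) = 521 + 129*(18 + 45)/(-259) = 521 + 129*(-1/259)*63 = 521 - 1161/37 = 18116/37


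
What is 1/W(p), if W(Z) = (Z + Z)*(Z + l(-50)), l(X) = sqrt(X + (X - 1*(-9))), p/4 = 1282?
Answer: 1/52592950 - I*sqrt(91)/269696647600 ≈ 1.9014e-8 - 3.5371e-11*I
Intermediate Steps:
p = 5128 (p = 4*1282 = 5128)
l(X) = sqrt(9 + 2*X) (l(X) = sqrt(X + (X + 9)) = sqrt(X + (9 + X)) = sqrt(9 + 2*X))
W(Z) = 2*Z*(Z + I*sqrt(91)) (W(Z) = (Z + Z)*(Z + sqrt(9 + 2*(-50))) = (2*Z)*(Z + sqrt(9 - 100)) = (2*Z)*(Z + sqrt(-91)) = (2*Z)*(Z + I*sqrt(91)) = 2*Z*(Z + I*sqrt(91)))
1/W(p) = 1/(2*5128*(5128 + I*sqrt(91))) = 1/(52592768 + 10256*I*sqrt(91))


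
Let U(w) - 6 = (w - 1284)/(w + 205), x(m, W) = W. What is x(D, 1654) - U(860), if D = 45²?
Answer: 1755544/1065 ≈ 1648.4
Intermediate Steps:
D = 2025
U(w) = 6 + (-1284 + w)/(205 + w) (U(w) = 6 + (w - 1284)/(w + 205) = 6 + (-1284 + w)/(205 + w))
x(D, 1654) - U(860) = 1654 - (-54 + 7*860)/(205 + 860) = 1654 - (-54 + 6020)/1065 = 1654 - 5966/1065 = 1755544/1065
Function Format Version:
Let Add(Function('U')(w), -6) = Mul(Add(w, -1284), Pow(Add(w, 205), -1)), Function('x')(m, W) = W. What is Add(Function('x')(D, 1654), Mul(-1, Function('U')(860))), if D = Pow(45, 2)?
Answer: Rational(1755544, 1065) ≈ 1648.4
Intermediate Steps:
D = 2025
Function('U')(w) = Add(6, Mul(Pow(Add(205, w), -1), Add(-1284, w))) (Function('U')(w) = Add(6, Mul(Add(w, -1284), Pow(Add(w, 205), -1))) = Add(6, Mul(Add(-1284, w), Pow(Add(205, w), -1))) = Add(6, Mul(Pow(Add(205, w), -1), Add(-1284, w))))
Add(Function('x')(D, 1654), Mul(-1, Function('U')(860))) = Add(1654, Mul(-1, Mul(Pow(Add(205, 860), -1), Add(-54, Mul(7, 860))))) = Add(1654, Mul(-1, Mul(Pow(1065, -1), Add(-54, 6020)))) = Add(1654, Mul(-1, Mul(Rational(1, 1065), 5966))) = Add(1654, Mul(-1, Rational(5966, 1065))) = Add(1654, Rational(-5966, 1065)) = Rational(1755544, 1065)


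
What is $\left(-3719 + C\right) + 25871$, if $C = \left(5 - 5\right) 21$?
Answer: $22152$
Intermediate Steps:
$C = 0$ ($C = 0 \cdot 21 = 0$)
$\left(-3719 + C\right) + 25871 = \left(-3719 + 0\right) + 25871 = -3719 + 25871 = 22152$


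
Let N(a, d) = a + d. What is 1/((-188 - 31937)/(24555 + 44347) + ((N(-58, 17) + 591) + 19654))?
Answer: 68902/1392063883 ≈ 4.9496e-5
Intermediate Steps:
1/((-188 - 31937)/(24555 + 44347) + ((N(-58, 17) + 591) + 19654)) = 1/((-188 - 31937)/(24555 + 44347) + (((-58 + 17) + 591) + 19654)) = 1/(-32125/68902 + ((-41 + 591) + 19654)) = 1/(-32125*1/68902 + (550 + 19654)) = 1/(-32125/68902 + 20204) = 1/(1392063883/68902) = 68902/1392063883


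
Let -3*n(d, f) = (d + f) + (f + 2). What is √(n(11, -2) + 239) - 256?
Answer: -256 + 2*√59 ≈ -240.64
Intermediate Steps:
n(d, f) = -⅔ - 2*f/3 - d/3 (n(d, f) = -((d + f) + (f + 2))/3 = -((d + f) + (2 + f))/3 = -(2 + d + 2*f)/3 = -⅔ - 2*f/3 - d/3)
√(n(11, -2) + 239) - 256 = √((-⅔ - ⅔*(-2) - ⅓*11) + 239) - 256 = √((-⅔ + 4/3 - 11/3) + 239) - 256 = √(-3 + 239) - 256 = √236 - 256 = 2*√59 - 256 = -256 + 2*√59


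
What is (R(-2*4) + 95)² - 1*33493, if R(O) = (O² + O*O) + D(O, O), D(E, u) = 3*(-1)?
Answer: 14907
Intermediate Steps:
D(E, u) = -3
R(O) = -3 + 2*O² (R(O) = (O² + O*O) - 3 = (O² + O²) - 3 = 2*O² - 3 = -3 + 2*O²)
(R(-2*4) + 95)² - 1*33493 = ((-3 + 2*(-2*4)²) + 95)² - 1*33493 = ((-3 + 2*(-8)²) + 95)² - 33493 = ((-3 + 2*64) + 95)² - 33493 = ((-3 + 128) + 95)² - 33493 = (125 + 95)² - 33493 = 220² - 33493 = 48400 - 33493 = 14907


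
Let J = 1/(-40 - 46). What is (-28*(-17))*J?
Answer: -238/43 ≈ -5.5349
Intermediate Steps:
J = -1/86 (J = 1/(-86) = -1/86 ≈ -0.011628)
(-28*(-17))*J = -28*(-17)*(-1/86) = 476*(-1/86) = -238/43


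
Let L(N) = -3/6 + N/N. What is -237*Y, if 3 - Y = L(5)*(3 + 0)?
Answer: -711/2 ≈ -355.50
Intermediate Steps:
L(N) = ½ (L(N) = -3*⅙ + 1 = -½ + 1 = ½)
Y = 3/2 (Y = 3 - (3 + 0)/2 = 3 - 3/2 = 3/2 ≈ 1.5000)
-237*Y = -237*3/2 = -711/2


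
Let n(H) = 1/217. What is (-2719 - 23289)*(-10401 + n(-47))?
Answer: 58700472128/217 ≈ 2.7051e+8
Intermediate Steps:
n(H) = 1/217
(-2719 - 23289)*(-10401 + n(-47)) = (-2719 - 23289)*(-10401 + 1/217) = -26008*(-2257016/217) = 58700472128/217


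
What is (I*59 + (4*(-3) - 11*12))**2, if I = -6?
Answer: 248004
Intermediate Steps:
(I*59 + (4*(-3) - 11*12))**2 = (-6*59 + (4*(-3) - 11*12))**2 = (-354 + (-12 - 132))**2 = (-354 - 144)**2 = (-498)**2 = 248004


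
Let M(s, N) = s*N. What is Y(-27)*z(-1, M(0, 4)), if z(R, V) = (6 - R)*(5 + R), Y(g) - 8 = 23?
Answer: 868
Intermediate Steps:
M(s, N) = N*s
Y(g) = 31 (Y(g) = 8 + 23 = 31)
z(R, V) = (5 + R)*(6 - R)
Y(-27)*z(-1, M(0, 4)) = 31*(30 - 1 - 1*(-1)**2) = 31*(30 - 1 - 1*1) = 31*(30 - 1 - 1) = 31*28 = 868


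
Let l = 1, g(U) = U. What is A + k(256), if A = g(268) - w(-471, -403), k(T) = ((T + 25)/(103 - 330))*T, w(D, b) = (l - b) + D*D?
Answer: -50460715/227 ≈ -2.2229e+5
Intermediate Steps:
w(D, b) = 1 + D² - b (w(D, b) = (1 - b) + D*D = (1 - b) + D² = 1 + D² - b)
k(T) = T*(-25/227 - T/227) (k(T) = ((25 + T)/(-227))*T = ((25 + T)*(-1/227))*T = (-25/227 - T/227)*T = T*(-25/227 - T/227))
A = -221977 (A = 268 - (1 + (-471)² - 1*(-403)) = 268 - (1 + 221841 + 403) = 268 - 1*222245 = 268 - 222245 = -221977)
A + k(256) = -221977 - 1/227*256*(25 + 256) = -221977 - 1/227*256*281 = -221977 - 71936/227 = -50460715/227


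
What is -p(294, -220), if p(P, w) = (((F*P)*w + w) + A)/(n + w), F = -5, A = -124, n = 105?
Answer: 323056/115 ≈ 2809.2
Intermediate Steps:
p(P, w) = (-124 + w - 5*P*w)/(105 + w) (p(P, w) = (((-5*P)*w + w) - 124)/(105 + w) = ((-5*P*w + w) - 124)/(105 + w) = ((w - 5*P*w) - 124)/(105 + w) = (-124 + w - 5*P*w)/(105 + w))
-p(294, -220) = -(-124 - 220 - 5*294*(-220))/(105 - 220) = -(-124 - 220 + 323400)/(-115) = -(-1)*323056/115 = -1*(-323056/115) = 323056/115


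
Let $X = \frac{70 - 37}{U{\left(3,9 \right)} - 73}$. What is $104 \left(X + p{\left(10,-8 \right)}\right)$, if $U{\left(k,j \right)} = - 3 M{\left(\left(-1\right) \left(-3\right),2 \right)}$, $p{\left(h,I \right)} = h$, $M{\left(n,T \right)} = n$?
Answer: $\frac{40924}{41} \approx 998.15$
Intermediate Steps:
$U{\left(k,j \right)} = -9$ ($U{\left(k,j \right)} = - 3 \left(\left(-1\right) \left(-3\right)\right) = \left(-3\right) 3 = -9$)
$X = - \frac{33}{82}$ ($X = \frac{70 - 37}{-9 - 73} = \frac{33}{-82} = 33 \left(- \frac{1}{82}\right) = - \frac{33}{82} \approx -0.40244$)
$104 \left(X + p{\left(10,-8 \right)}\right) = 104 \left(- \frac{33}{82} + 10\right) = 104 \cdot \frac{787}{82} = \frac{40924}{41}$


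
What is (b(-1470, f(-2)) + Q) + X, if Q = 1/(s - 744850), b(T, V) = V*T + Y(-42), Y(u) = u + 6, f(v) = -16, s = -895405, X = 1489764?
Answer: 2482112598239/1640255 ≈ 1.5132e+6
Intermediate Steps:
Y(u) = 6 + u
b(T, V) = -36 + T*V (b(T, V) = V*T + (6 - 42) = T*V - 36 = -36 + T*V)
Q = -1/1640255 (Q = 1/(-895405 - 744850) = 1/(-1640255) = -1/1640255 ≈ -6.0966e-7)
(b(-1470, f(-2)) + Q) + X = ((-36 - 1470*(-16)) - 1/1640255) + 1489764 = ((-36 + 23520) - 1/1640255) + 1489764 = (23484 - 1/1640255) + 1489764 = 38519748419/1640255 + 1489764 = 2482112598239/1640255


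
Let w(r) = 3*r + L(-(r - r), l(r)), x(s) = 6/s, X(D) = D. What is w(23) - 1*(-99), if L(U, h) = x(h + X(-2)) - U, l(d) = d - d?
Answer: 165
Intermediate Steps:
l(d) = 0
L(U, h) = -U + 6/(-2 + h) (L(U, h) = 6/(h - 2) - U = 6/(-2 + h) - U = -U + 6/(-2 + h))
w(r) = -3 + 3*r (w(r) = 3*r + (6 - (-(r - r))*(-2 + 0))/(-2 + 0) = 3*r + (6 - 1*(-1*0)*(-2))/(-2) = 3*r - (6 - 1*0*(-2))/2 = 3*r - (6 + 0)/2 = 3*r - ½*6 = 3*r - 3 = -3 + 3*r)
w(23) - 1*(-99) = (-3 + 3*23) - 1*(-99) = (-3 + 69) + 99 = 66 + 99 = 165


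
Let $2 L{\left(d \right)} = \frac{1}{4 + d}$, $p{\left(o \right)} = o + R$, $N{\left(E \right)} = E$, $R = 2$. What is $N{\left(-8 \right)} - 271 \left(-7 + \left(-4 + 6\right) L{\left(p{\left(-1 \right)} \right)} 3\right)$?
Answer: $\frac{8632}{5} \approx 1726.4$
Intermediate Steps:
$p{\left(o \right)} = 2 + o$ ($p{\left(o \right)} = o + 2 = 2 + o$)
$L{\left(d \right)} = \frac{1}{2 \left(4 + d\right)}$
$N{\left(-8 \right)} - 271 \left(-7 + \left(-4 + 6\right) L{\left(p{\left(-1 \right)} \right)} 3\right) = -8 - 271 \left(-7 + \left(-4 + 6\right) \frac{1}{2 \left(4 + \left(2 - 1\right)\right)} 3\right) = -8 - 271 \left(-7 + 2 \frac{1}{2 \left(4 + 1\right)} 3\right) = -8 - 271 \left(-7 + 2 \frac{1}{2 \cdot 5} \cdot 3\right) = -8 - 271 \left(-7 + 2 \cdot \frac{1}{2} \cdot \frac{1}{5} \cdot 3\right) = -8 - 271 \left(-7 + 2 \cdot \frac{1}{10} \cdot 3\right) = -8 - 271 \left(-7 + \frac{1}{5} \cdot 3\right) = -8 - 271 \left(-7 + \frac{3}{5}\right) = -8 - - \frac{8672}{5} = -8 + \frac{8672}{5} = \frac{8632}{5}$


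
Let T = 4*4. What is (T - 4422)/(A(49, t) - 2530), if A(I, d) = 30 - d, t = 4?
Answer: 2203/1252 ≈ 1.7596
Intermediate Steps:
T = 16
(T - 4422)/(A(49, t) - 2530) = (16 - 4422)/((30 - 1*4) - 2530) = -4406/((30 - 4) - 2530) = -4406/(26 - 2530) = -4406/(-2504) = -4406*(-1/2504) = 2203/1252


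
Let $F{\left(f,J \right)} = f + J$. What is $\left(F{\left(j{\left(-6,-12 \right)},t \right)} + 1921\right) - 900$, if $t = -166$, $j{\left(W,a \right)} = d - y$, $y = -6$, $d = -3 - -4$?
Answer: $862$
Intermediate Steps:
$d = 1$ ($d = -3 + 4 = 1$)
$j{\left(W,a \right)} = 7$ ($j{\left(W,a \right)} = 1 - -6 = 1 + 6 = 7$)
$F{\left(f,J \right)} = J + f$
$\left(F{\left(j{\left(-6,-12 \right)},t \right)} + 1921\right) - 900 = \left(\left(-166 + 7\right) + 1921\right) - 900 = \left(-159 + 1921\right) - 900 = 1762 - 900 = 862$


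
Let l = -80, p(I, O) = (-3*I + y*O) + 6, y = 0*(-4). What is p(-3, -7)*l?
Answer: -1200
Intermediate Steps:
y = 0
p(I, O) = 6 - 3*I (p(I, O) = (-3*I + 0*O) + 6 = (-3*I + 0) + 6 = -3*I + 6 = 6 - 3*I)
p(-3, -7)*l = (6 - 3*(-3))*(-80) = (6 + 9)*(-80) = 15*(-80) = -1200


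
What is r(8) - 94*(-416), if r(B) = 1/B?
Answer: 312833/8 ≈ 39104.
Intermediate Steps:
r(8) - 94*(-416) = 1/8 - 94*(-416) = ⅛ + 39104 = 312833/8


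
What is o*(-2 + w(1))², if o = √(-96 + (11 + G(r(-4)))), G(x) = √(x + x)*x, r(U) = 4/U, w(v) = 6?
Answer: 16*√(-85 - I*√2) ≈ 1.2271 - 147.52*I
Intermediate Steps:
G(x) = √2*x^(3/2) (G(x) = √(2*x)*x = (√2*√x)*x = √2*x^(3/2))
o = √(-85 - I*√2) (o = √(-96 + (11 + √2*(4/(-4))^(3/2))) = √(-96 + (11 + √2*(4*(-¼))^(3/2))) = √(-96 + (11 + √2*(-1)^(3/2))) = √(-96 + (11 + √2*(-I))) = √(-96 + (11 - I*√2)) = √(-85 - I*√2) ≈ 0.07669 - 9.2199*I)
o*(-2 + w(1))² = √(-85 - I*√2)*(-2 + 6)² = √(-85 - I*√2)*4² = √(-85 - I*√2)*16 = 16*√(-85 - I*√2)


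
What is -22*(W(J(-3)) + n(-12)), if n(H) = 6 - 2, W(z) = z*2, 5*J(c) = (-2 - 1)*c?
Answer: -836/5 ≈ -167.20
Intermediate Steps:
J(c) = -3*c/5 (J(c) = ((-2 - 1)*c)/5 = (-3*c)/5 = -3*c/5)
W(z) = 2*z
n(H) = 4
-22*(W(J(-3)) + n(-12)) = -22*(2*(-⅗*(-3)) + 4) = -22*(2*(9/5) + 4) = -22*(18/5 + 4) = -22*38/5 = -836/5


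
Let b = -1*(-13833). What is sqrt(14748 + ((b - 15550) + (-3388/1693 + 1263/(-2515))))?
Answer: sqrt(236202342328908070)/4257895 ≈ 114.14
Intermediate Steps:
b = 13833
sqrt(14748 + ((b - 15550) + (-3388/1693 + 1263/(-2515)))) = sqrt(14748 + ((13833 - 15550) + (-3388/1693 + 1263/(-2515)))) = sqrt(14748 + (-1717 + (-3388*1/1693 + 1263*(-1/2515)))) = sqrt(14748 + (-1717 + (-3388/1693 - 1263/2515))) = sqrt(14748 + (-1717 - 10659079/4257895)) = sqrt(14748 - 7321464794/4257895) = sqrt(55473970666/4257895) = sqrt(236202342328908070)/4257895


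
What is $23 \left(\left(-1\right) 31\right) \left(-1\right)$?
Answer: $713$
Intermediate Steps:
$23 \left(\left(-1\right) 31\right) \left(-1\right) = 23 \left(-31\right) \left(-1\right) = \left(-713\right) \left(-1\right) = 713$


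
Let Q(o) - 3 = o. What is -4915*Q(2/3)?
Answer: -54065/3 ≈ -18022.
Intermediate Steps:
Q(o) = 3 + o
-4915*Q(2/3) = -4915*(3 + 2/3) = -4915*11/3 = -54065/3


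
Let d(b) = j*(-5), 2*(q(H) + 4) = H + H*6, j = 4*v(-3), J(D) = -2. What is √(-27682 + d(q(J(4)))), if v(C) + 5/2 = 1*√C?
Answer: 2*√(-6908 - 5*I*√3) ≈ 0.1042 - 166.23*I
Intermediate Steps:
v(C) = -5/2 + √C (v(C) = -5/2 + 1*√C = -5/2 + √C)
j = -10 + 4*I*√3 (j = 4*(-5/2 + √(-3)) = 4*(-5/2 + I*√3) = -10 + 4*I*√3 ≈ -10.0 + 6.9282*I)
q(H) = -4 + 7*H/2 (q(H) = -4 + (H + H*6)/2 = -4 + (H + 6*H)/2 = -4 + (7*H)/2 = -4 + 7*H/2)
d(b) = 50 - 20*I*√3 (d(b) = (-10 + 4*I*√3)*(-5) = 50 - 20*I*√3)
√(-27682 + d(q(J(4)))) = √(-27682 + (50 - 20*I*√3)) = √(-27632 - 20*I*√3)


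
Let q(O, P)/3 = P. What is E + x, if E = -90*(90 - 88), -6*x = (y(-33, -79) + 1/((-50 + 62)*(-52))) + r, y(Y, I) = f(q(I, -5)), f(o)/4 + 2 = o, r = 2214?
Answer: -2013023/3744 ≈ -537.67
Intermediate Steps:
q(O, P) = 3*P
f(o) = -8 + 4*o
y(Y, I) = -68 (y(Y, I) = -8 + 4*(3*(-5)) = -8 + 4*(-15) = -8 - 60 = -68)
x = -1339103/3744 (x = -((-68 + 1/((-50 + 62)*(-52))) + 2214)/6 = -((-68 + 1/(12*(-52))) + 2214)/6 = -((-68 + 1/(-624)) + 2214)/6 = -((-68 - 1/624) + 2214)/6 = -(-42433/624 + 2214)/6 = -⅙*1339103/624 = -1339103/3744 ≈ -357.67)
E = -180 (E = -90*2 = -180)
E + x = -180 - 1339103/3744 = -2013023/3744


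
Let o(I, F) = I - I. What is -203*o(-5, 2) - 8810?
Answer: -8810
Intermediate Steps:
o(I, F) = 0
-203*o(-5, 2) - 8810 = -203*0 - 8810 = 0 - 8810 = -8810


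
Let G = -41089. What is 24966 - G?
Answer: 66055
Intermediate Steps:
24966 - G = 24966 - 1*(-41089) = 24966 + 41089 = 66055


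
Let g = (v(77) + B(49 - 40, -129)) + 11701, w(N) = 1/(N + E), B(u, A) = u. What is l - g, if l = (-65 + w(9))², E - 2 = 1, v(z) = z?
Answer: -1090487/144 ≈ -7572.8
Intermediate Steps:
E = 3 (E = 2 + 1 = 3)
w(N) = 1/(3 + N) (w(N) = 1/(N + 3) = 1/(3 + N))
l = 606841/144 (l = (-65 + 1/(3 + 9))² = (-65 + 1/12)² = (-779/12)² = 606841/144 ≈ 4214.2)
g = 11787 (g = (77 + (49 - 40)) + 11701 = (77 + 9) + 11701 = 86 + 11701 = 11787)
l - g = 606841/144 - 1*11787 = 606841/144 - 11787 = -1090487/144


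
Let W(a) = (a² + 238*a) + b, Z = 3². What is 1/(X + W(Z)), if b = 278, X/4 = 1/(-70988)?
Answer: 17747/44385246 ≈ 0.00039984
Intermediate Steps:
Z = 9
X = -1/17747 (X = 4/(-70988) = 4*(-1/70988) = -1/17747 ≈ -5.6348e-5)
W(a) = 278 + a² + 238*a (W(a) = (a² + 238*a) + 278 = 278 + a² + 238*a)
1/(X + W(Z)) = 1/(-1/17747 + (278 + 9² + 238*9)) = 1/(-1/17747 + (278 + 81 + 2142)) = 1/(-1/17747 + 2501) = 1/(44385246/17747) = 17747/44385246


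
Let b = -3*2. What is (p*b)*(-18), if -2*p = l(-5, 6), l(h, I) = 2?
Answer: -108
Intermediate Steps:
p = -1 (p = -½*2 = -1)
b = -6
(p*b)*(-18) = -1*(-6)*(-18) = 6*(-18) = -108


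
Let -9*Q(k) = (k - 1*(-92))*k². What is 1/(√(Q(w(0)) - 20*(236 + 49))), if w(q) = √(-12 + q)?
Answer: √3/(2*√(-4183 + 2*I*√3)) ≈ 5.5445e-6 - 0.01339*I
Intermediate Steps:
Q(k) = -k²*(92 + k)/9 (Q(k) = -(k - 1*(-92))*k²/9 = -(k + 92)*k²/9 = -(92 + k)*k²/9 = -k²*(92 + k)/9)
1/(√(Q(w(0)) - 20*(236 + 49))) = 1/(√((√(-12 + 0))²*(-92 - √(-12 + 0))/9 - 20*(236 + 49))) = 1/(√((√(-12))²*(-92 - √(-12))/9 - 20*285)) = 1/(√((2*I*√3)²*(-92 - 2*I*√3)/9 - 5700)) = 1/(√((⅑)*(-12)*(-92 - 2*I*√3) - 5700)) = 1/(√((368/3 + 8*I*√3/3) - 5700)) = 1/(√(-16732/3 + 8*I*√3/3)) = (-16732/3 + 8*I*√3/3)^(-½)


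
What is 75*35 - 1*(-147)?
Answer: 2772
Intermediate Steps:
75*35 - 1*(-147) = 2625 + 147 = 2772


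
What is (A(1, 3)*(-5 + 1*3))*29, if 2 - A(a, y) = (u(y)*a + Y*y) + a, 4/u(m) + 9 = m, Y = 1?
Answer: 232/3 ≈ 77.333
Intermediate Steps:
u(m) = 4/(-9 + m)
A(a, y) = 2 - a - y - 4*a/(-9 + y) (A(a, y) = 2 - (((4/(-9 + y))*a + 1*y) + a) = 2 - ((4*a/(-9 + y) + y) + a) = 2 - ((y + 4*a/(-9 + y)) + a) = 2 - (a + y + 4*a/(-9 + y)) = 2 + (-a - y - 4*a/(-9 + y)) = 2 - a - y - 4*a/(-9 + y))
(A(1, 3)*(-5 + 1*3))*29 = (((-4*1 + (-9 + 3)*(2 - 1*1 - 1*3))/(-9 + 3))*(-5 + 1*3))*29 = (((-4 - 6*(2 - 1 - 3))/(-6))*(-5 + 3))*29 = (-(-4 - 6*(-2))/6*(-2))*29 = (-(-4 + 12)/6*(-2))*29 = (-⅙*8*(-2))*29 = -4/3*(-2)*29 = (8/3)*29 = 232/3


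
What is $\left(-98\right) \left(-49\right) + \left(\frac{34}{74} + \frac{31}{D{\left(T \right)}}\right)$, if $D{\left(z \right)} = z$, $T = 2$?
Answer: $\frac{356529}{74} \approx 4818.0$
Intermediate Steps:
$\left(-98\right) \left(-49\right) + \left(\frac{34}{74} + \frac{31}{D{\left(T \right)}}\right) = \left(-98\right) \left(-49\right) + \left(\frac{34}{74} + \frac{31}{2}\right) = 4802 + \left(34 \cdot \frac{1}{74} + 31 \cdot \frac{1}{2}\right) = 4802 + \left(\frac{17}{37} + \frac{31}{2}\right) = 4802 + \frac{1181}{74} = \frac{356529}{74}$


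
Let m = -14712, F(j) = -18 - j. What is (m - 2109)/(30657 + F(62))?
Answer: -16821/30577 ≈ -0.55012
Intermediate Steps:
(m - 2109)/(30657 + F(62)) = (-14712 - 2109)/(30657 + (-18 - 1*62)) = -16821/(30657 + (-18 - 62)) = -16821/(30657 - 80) = -16821/30577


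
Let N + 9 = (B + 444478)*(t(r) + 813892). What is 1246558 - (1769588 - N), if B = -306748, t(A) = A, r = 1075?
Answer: 112244881871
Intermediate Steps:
N = 112245404901 (N = -9 + (-306748 + 444478)*(1075 + 813892) = -9 + 137730*814967 = -9 + 112245404910 = 112245404901)
1246558 - (1769588 - N) = 1246558 - (1769588 - 1*112245404901) = 1246558 - (1769588 - 112245404901) = 1246558 - 1*(-112243635313) = 1246558 + 112243635313 = 112244881871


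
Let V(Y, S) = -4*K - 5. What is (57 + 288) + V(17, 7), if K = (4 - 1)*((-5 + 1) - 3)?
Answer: 424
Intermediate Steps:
K = -21 (K = 3*(-4 - 3) = 3*(-7) = -21)
V(Y, S) = 79 (V(Y, S) = -4*(-21) - 5 = 84 - 5 = 79)
(57 + 288) + V(17, 7) = (57 + 288) + 79 = 345 + 79 = 424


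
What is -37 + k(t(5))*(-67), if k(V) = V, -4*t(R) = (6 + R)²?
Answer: 7959/4 ≈ 1989.8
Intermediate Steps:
t(R) = -(6 + R)²/4
-37 + k(t(5))*(-67) = -37 - (6 + 5)²/4*(-67) = -37 - ¼*11²*(-67) = -37 - ¼*121*(-67) = -37 - 121/4*(-67) = -37 + 8107/4 = 7959/4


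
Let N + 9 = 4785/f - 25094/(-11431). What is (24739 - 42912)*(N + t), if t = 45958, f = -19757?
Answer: -8199710863645506/9819229 ≈ -8.3507e+8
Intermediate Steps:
N = -69195460/9819229 (N = -9 + (4785/(-19757) - 25094/(-11431)) = -9 + (4785*(-1/19757) - 25094*(-1/11431)) = -9 + (-4785/19757 + 25094/11431) = -9 + 19177601/9819229 = -69195460/9819229 ≈ -7.0469)
(24739 - 42912)*(N + t) = (24739 - 42912)*(-69195460/9819229 + 45958) = -18173*451202930922/9819229 = -8199710863645506/9819229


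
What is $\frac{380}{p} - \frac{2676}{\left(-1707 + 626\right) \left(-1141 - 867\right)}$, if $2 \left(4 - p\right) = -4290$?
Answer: $\frac{204773879}{1166180638} \approx 0.17559$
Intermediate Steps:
$p = 2149$ ($p = 4 - -2145 = 4 + 2145 = 2149$)
$\frac{380}{p} - \frac{2676}{\left(-1707 + 626\right) \left(-1141 - 867\right)} = \frac{380}{2149} - \frac{2676}{\left(-1707 + 626\right) \left(-1141 - 867\right)} = 380 \cdot \frac{1}{2149} - \frac{2676}{\left(-1081\right) \left(-2008\right)} = \frac{380}{2149} - \frac{2676}{2170648} = \frac{380}{2149} - \frac{669}{542662} = \frac{204773879}{1166180638}$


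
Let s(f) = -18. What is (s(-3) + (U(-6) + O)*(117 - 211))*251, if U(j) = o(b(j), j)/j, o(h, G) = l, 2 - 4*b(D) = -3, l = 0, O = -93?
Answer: 2189724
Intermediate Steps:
b(D) = 5/4 (b(D) = 1/2 - 1/4*(-3) = 1/2 + 3/4 = 5/4)
o(h, G) = 0
U(j) = 0 (U(j) = 0/j = 0)
(s(-3) + (U(-6) + O)*(117 - 211))*251 = (-18 + (0 - 93)*(117 - 211))*251 = (-18 - 93*(-94))*251 = (-18 + 8742)*251 = 8724*251 = 2189724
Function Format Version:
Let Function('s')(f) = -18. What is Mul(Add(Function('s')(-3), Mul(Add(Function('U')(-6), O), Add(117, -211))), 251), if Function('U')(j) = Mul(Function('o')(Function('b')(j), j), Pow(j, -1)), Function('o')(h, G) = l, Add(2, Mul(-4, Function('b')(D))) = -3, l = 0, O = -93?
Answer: 2189724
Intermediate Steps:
Function('b')(D) = Rational(5, 4) (Function('b')(D) = Add(Rational(1, 2), Mul(Rational(-1, 4), -3)) = Add(Rational(1, 2), Rational(3, 4)) = Rational(5, 4))
Function('o')(h, G) = 0
Function('U')(j) = 0 (Function('U')(j) = Mul(0, Pow(j, -1)) = 0)
Mul(Add(Function('s')(-3), Mul(Add(Function('U')(-6), O), Add(117, -211))), 251) = Mul(Add(-18, Mul(Add(0, -93), Add(117, -211))), 251) = Mul(Add(-18, Mul(-93, -94)), 251) = Mul(Add(-18, 8742), 251) = Mul(8724, 251) = 2189724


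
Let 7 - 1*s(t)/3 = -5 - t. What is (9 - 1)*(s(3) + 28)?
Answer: 584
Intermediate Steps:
s(t) = 36 + 3*t (s(t) = 21 - 3*(-5 - t) = 21 + (15 + 3*t) = 36 + 3*t)
(9 - 1)*(s(3) + 28) = (9 - 1)*((36 + 3*3) + 28) = 8*((36 + 9) + 28) = 8*(45 + 28) = 8*73 = 584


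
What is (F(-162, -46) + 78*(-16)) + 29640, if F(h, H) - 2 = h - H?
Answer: 28278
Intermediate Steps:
F(h, H) = 2 + h - H (F(h, H) = 2 + (h - H) = 2 + h - H)
(F(-162, -46) + 78*(-16)) + 29640 = ((2 - 162 - 1*(-46)) + 78*(-16)) + 29640 = ((2 - 162 + 46) - 1248) + 29640 = (-114 - 1248) + 29640 = -1362 + 29640 = 28278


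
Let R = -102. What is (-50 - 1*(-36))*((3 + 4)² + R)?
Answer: 742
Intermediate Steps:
(-50 - 1*(-36))*((3 + 4)² + R) = (-50 - 1*(-36))*((3 + 4)² - 102) = (-50 + 36)*(7² - 102) = -14*(49 - 102) = -14*(-53) = 742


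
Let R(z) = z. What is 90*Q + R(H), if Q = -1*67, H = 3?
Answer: -6027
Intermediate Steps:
Q = -67
90*Q + R(H) = 90*(-67) + 3 = -6030 + 3 = -6027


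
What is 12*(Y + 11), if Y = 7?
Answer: 216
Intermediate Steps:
12*(Y + 11) = 12*(7 + 11) = 12*18 = 216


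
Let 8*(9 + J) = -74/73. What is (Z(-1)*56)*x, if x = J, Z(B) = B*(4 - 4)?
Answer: 0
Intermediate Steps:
J = -2665/292 (J = -9 + (-74/73)/8 = -9 + (-74*1/73)/8 = -9 + (⅛)*(-74/73) = -9 - 37/292 = -2665/292 ≈ -9.1267)
Z(B) = 0 (Z(B) = B*0 = 0)
x = -2665/292 ≈ -9.1267
(Z(-1)*56)*x = (0*56)*(-2665/292) = 0*(-2665/292) = 0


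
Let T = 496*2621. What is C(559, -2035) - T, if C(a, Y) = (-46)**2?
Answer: -1297900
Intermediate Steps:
C(a, Y) = 2116
T = 1300016
C(559, -2035) - T = 2116 - 1*1300016 = 2116 - 1300016 = -1297900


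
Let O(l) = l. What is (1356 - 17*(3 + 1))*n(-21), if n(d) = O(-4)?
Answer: -5152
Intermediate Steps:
n(d) = -4
(1356 - 17*(3 + 1))*n(-21) = (1356 - 17*(3 + 1))*(-4) = (1356 - 17*4)*(-4) = (1356 - 68)*(-4) = 1288*(-4) = -5152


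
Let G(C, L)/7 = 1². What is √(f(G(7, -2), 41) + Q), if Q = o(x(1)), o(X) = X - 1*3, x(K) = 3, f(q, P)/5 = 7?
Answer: √35 ≈ 5.9161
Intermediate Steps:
G(C, L) = 7 (G(C, L) = 7*1² = 7*1 = 7)
f(q, P) = 35 (f(q, P) = 5*7 = 35)
o(X) = -3 + X (o(X) = X - 3 = -3 + X)
Q = 0 (Q = -3 + 3 = 0)
√(f(G(7, -2), 41) + Q) = √(35 + 0) = √35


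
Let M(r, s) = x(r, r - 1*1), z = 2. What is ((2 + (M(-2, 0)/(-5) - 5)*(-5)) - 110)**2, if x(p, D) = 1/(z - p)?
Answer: 109561/16 ≈ 6847.6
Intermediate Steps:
x(p, D) = 1/(2 - p)
M(r, s) = -1/(-2 + r)
((2 + (M(-2, 0)/(-5) - 5)*(-5)) - 110)**2 = ((2 + (-1/(-2 - 2)/(-5) - 5)*(-5)) - 110)**2 = ((2 + (-1/(-4)*(-1/5) - 5)*(-5)) - 110)**2 = ((2 + (-1*(-1/4)*(-1/5) - 5)*(-5)) - 110)**2 = ((2 + ((1/4)*(-1/5) - 5)*(-5)) - 110)**2 = ((2 + (-1/20 - 5)*(-5)) - 110)**2 = ((2 - 101/20*(-5)) - 110)**2 = ((2 + 101/4) - 110)**2 = (109/4 - 110)**2 = (-331/4)**2 = 109561/16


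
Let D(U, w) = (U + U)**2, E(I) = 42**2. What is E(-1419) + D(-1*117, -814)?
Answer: 56520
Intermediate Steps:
E(I) = 1764
D(U, w) = 4*U**2 (D(U, w) = (2*U)**2 = 4*U**2)
E(-1419) + D(-1*117, -814) = 1764 + 4*(-1*117)**2 = 1764 + 4*(-117)**2 = 1764 + 4*13689 = 1764 + 54756 = 56520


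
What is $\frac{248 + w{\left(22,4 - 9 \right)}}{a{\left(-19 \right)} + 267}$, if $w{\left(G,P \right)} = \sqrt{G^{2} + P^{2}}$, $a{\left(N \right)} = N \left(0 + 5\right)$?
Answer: $\frac{62}{43} + \frac{\sqrt{509}}{172} \approx 1.573$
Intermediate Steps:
$a{\left(N \right)} = 5 N$ ($a{\left(N \right)} = N 5 = 5 N$)
$\frac{248 + w{\left(22,4 - 9 \right)}}{a{\left(-19 \right)} + 267} = \frac{248 + \sqrt{22^{2} + \left(4 - 9\right)^{2}}}{5 \left(-19\right) + 267} = \frac{248 + \sqrt{484 + \left(4 - 9\right)^{2}}}{-95 + 267} = \frac{248 + \sqrt{484 + \left(-5\right)^{2}}}{172} = \frac{248 + \sqrt{484 + 25}}{172} = \frac{248 + \sqrt{509}}{172} = \frac{62}{43} + \frac{\sqrt{509}}{172}$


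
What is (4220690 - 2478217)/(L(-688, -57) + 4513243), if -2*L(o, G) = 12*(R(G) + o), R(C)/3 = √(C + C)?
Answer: 7871396998483/20406640788577 + 31364514*I*√114/20406640788577 ≈ 0.38573 + 1.641e-5*I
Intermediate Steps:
R(C) = 3*√2*√C (R(C) = 3*√(C + C) = 3*√(2*C) = 3*(√2*√C) = 3*√2*√C)
L(o, G) = -6*o - 18*√2*√G (L(o, G) = -6*(3*√2*√G + o) = -6*(o + 3*√2*√G) = -(12*o + 36*√2*√G)/2 = -6*o - 18*√2*√G)
(4220690 - 2478217)/(L(-688, -57) + 4513243) = (4220690 - 2478217)/((-6*(-688) - 18*√2*√(-57)) + 4513243) = 1742473/((4128 - 18*√2*I*√57) + 4513243) = 1742473/((4128 - 18*I*√114) + 4513243) = 1742473/(4517371 - 18*I*√114)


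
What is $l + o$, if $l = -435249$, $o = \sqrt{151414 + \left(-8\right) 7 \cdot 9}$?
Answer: $-435249 + \sqrt{150910} \approx -4.3486 \cdot 10^{5}$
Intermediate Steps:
$o = \sqrt{150910}$ ($o = \sqrt{151414 - 504} = \sqrt{150910} \approx 388.47$)
$l + o = -435249 + \sqrt{150910}$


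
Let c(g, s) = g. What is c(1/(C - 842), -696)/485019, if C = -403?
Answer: -1/603848655 ≈ -1.6560e-9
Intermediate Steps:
c(1/(C - 842), -696)/485019 = 1/(-403 - 842*485019) = (1/485019)/(-1245) = -1/1245*1/485019 = -1/603848655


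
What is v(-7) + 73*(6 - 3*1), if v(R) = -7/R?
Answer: 220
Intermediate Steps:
v(-7) + 73*(6 - 3*1) = -7/(-7) + 73*(6 - 3*1) = -7*(-⅐) + 73*(6 - 3) = 1 + 73*3 = 1 + 219 = 220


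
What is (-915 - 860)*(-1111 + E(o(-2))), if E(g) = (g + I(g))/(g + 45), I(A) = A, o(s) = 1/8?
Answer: 711897475/361 ≈ 1.9720e+6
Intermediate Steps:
o(s) = ⅛
E(g) = 2*g/(45 + g) (E(g) = (g + g)/(g + 45) = (2*g)/(45 + g) = 2*g/(45 + g))
(-915 - 860)*(-1111 + E(o(-2))) = (-915 - 860)*(-1111 + 2*(⅛)/(45 + ⅛)) = -1775*(-1111 + 2*(⅛)/(361/8)) = -1775*(-1111 + 2*(⅛)*(8/361)) = -1775*(-1111 + 2/361) = -1775*(-401069/361) = 711897475/361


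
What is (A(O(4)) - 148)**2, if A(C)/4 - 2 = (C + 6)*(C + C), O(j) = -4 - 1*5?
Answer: 5776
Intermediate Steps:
O(j) = -9 (O(j) = -4 - 5 = -9)
A(C) = 8 + 8*C*(6 + C) (A(C) = 8 + 4*((C + 6)*(C + C)) = 8 + 4*((6 + C)*(2*C)) = 8 + 4*(2*C*(6 + C)) = 8 + 8*C*(6 + C))
(A(O(4)) - 148)**2 = ((8 + 8*(-9)**2 + 48*(-9)) - 148)**2 = ((8 + 8*81 - 432) - 148)**2 = ((8 + 648 - 432) - 148)**2 = (224 - 148)**2 = 76**2 = 5776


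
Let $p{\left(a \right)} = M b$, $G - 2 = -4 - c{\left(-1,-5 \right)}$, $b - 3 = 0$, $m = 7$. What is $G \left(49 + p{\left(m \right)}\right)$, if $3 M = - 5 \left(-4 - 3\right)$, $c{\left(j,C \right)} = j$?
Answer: $-84$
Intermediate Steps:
$b = 3$ ($b = 3 + 0 = 3$)
$G = -1$ ($G = 2 - 3 = -1$)
$M = \frac{35}{3}$ ($M = \frac{\left(-5\right) \left(-4 - 3\right)}{3} = \frac{\left(-5\right) \left(-7\right)}{3} = \frac{1}{3} \cdot 35 = \frac{35}{3} \approx 11.667$)
$p{\left(a \right)} = 35$ ($p{\left(a \right)} = \frac{35}{3} \cdot 3 = 35$)
$G \left(49 + p{\left(m \right)}\right) = - (49 + 35) = \left(-1\right) 84 = -84$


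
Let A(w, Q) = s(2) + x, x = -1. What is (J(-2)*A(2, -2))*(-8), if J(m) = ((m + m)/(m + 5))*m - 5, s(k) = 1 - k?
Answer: -112/3 ≈ -37.333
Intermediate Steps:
A(w, Q) = -2 (A(w, Q) = (1 - 1*2) - 1 = (1 - 2) - 1 = -1 - 1 = -2)
J(m) = -5 + 2*m²/(5 + m) (J(m) = ((2*m)/(5 + m))*m - 5 = (2*m/(5 + m))*m - 5 = 2*m²/(5 + m) - 5 = -5 + 2*m²/(5 + m))
(J(-2)*A(2, -2))*(-8) = (((-25 - 5*(-2) + 2*(-2)²)/(5 - 2))*(-2))*(-8) = (((-25 + 10 + 2*4)/3)*(-2))*(-8) = (((-25 + 10 + 8)/3)*(-2))*(-8) = (((⅓)*(-7))*(-2))*(-8) = -7/3*(-2)*(-8) = (14/3)*(-8) = -112/3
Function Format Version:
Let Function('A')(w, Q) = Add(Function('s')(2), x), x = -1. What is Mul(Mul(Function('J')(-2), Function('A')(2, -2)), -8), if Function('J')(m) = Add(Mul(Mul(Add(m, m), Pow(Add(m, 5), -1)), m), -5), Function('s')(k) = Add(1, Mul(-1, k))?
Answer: Rational(-112, 3) ≈ -37.333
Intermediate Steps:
Function('A')(w, Q) = -2 (Function('A')(w, Q) = Add(Add(1, Mul(-1, 2)), -1) = Add(Add(1, -2), -1) = Add(-1, -1) = -2)
Function('J')(m) = Add(-5, Mul(2, Pow(m, 2), Pow(Add(5, m), -1))) (Function('J')(m) = Add(Mul(Mul(Mul(2, m), Pow(Add(5, m), -1)), m), -5) = Add(Mul(Mul(2, m, Pow(Add(5, m), -1)), m), -5) = Add(Mul(2, Pow(m, 2), Pow(Add(5, m), -1)), -5) = Add(-5, Mul(2, Pow(m, 2), Pow(Add(5, m), -1))))
Mul(Mul(Function('J')(-2), Function('A')(2, -2)), -8) = Mul(Mul(Mul(Pow(Add(5, -2), -1), Add(-25, Mul(-5, -2), Mul(2, Pow(-2, 2)))), -2), -8) = Mul(Mul(Mul(Pow(3, -1), Add(-25, 10, Mul(2, 4))), -2), -8) = Mul(Mul(Mul(Rational(1, 3), Add(-25, 10, 8)), -2), -8) = Mul(Mul(Mul(Rational(1, 3), -7), -2), -8) = Mul(Mul(Rational(-7, 3), -2), -8) = Mul(Rational(14, 3), -8) = Rational(-112, 3)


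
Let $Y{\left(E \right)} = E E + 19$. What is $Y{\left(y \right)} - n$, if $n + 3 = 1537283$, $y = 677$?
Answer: $-1078932$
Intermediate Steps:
$Y{\left(E \right)} = 19 + E^{2}$ ($Y{\left(E \right)} = E^{2} + 19 = 19 + E^{2}$)
$n = 1537280$ ($n = -3 + 1537283 = 1537280$)
$Y{\left(y \right)} - n = \left(19 + 677^{2}\right) - 1537280 = \left(19 + 458329\right) - 1537280 = 458348 - 1537280 = -1078932$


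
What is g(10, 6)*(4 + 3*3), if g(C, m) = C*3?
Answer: 390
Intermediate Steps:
g(C, m) = 3*C
g(10, 6)*(4 + 3*3) = (3*10)*(4 + 3*3) = 30*(4 + 9) = 30*13 = 390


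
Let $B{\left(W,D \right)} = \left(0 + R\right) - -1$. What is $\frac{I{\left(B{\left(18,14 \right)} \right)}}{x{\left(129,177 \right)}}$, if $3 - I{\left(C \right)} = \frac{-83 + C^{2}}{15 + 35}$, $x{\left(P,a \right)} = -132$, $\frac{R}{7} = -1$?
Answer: $- \frac{197}{6600} \approx -0.029848$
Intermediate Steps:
$R = -7$ ($R = 7 \left(-1\right) = -7$)
$B{\left(W,D \right)} = -6$ ($B{\left(W,D \right)} = \left(0 - 7\right) - -1 = -7 + 1 = -6$)
$I{\left(C \right)} = \frac{233}{50} - \frac{C^{2}}{50}$ ($I{\left(C \right)} = 3 - \frac{-83 + C^{2}}{15 + 35} = 3 - \frac{-83 + C^{2}}{50} = 3 - \left(-83 + C^{2}\right) \frac{1}{50} = 3 - \left(- \frac{83}{50} + \frac{C^{2}}{50}\right) = \frac{233}{50} - \frac{C^{2}}{50}$)
$\frac{I{\left(B{\left(18,14 \right)} \right)}}{x{\left(129,177 \right)}} = \frac{\frac{233}{50} - \frac{\left(-6\right)^{2}}{50}}{-132} = \left(\frac{233}{50} - \frac{18}{25}\right) \left(- \frac{1}{132}\right) = \frac{197}{50} \left(- \frac{1}{132}\right) = - \frac{197}{6600}$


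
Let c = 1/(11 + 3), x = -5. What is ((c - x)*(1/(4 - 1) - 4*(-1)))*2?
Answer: 923/21 ≈ 43.952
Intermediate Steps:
c = 1/14 ≈ 0.071429
((c - x)*(1/(4 - 1) - 4*(-1)))*2 = ((1/14 - 1*(-5))*(1/(4 - 1) - 4*(-1)))*2 = ((1/14 + 5)*(1/3 + 4))*2 = (71*(⅓ + 4)/14)*2 = ((71/14)*(13/3))*2 = (923/42)*2 = 923/21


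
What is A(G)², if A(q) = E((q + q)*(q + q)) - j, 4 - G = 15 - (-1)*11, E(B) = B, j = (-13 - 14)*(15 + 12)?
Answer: 7102225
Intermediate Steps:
j = -729 (j = -27*27 = -729)
G = -22 (G = 4 - (15 - (-1)*11) = 4 - (15 - 1*(-11)) = 4 - (15 + 11) = 4 - 1*26 = 4 - 26 = -22)
A(q) = 729 + 4*q² (A(q) = (q + q)*(q + q) - 1*(-729) = (2*q)*(2*q) + 729 = 4*q² + 729 = 729 + 4*q²)
A(G)² = (729 + 4*(-22)²)² = (729 + 4*484)² = (729 + 1936)² = 2665² = 7102225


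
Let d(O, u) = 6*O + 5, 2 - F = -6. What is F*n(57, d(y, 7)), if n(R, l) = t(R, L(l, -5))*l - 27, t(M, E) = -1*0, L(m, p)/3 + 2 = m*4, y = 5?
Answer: -216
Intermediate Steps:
F = 8 (F = 2 - 1*(-6) = 2 + 6 = 8)
d(O, u) = 5 + 6*O
L(m, p) = -6 + 12*m (L(m, p) = -6 + 3*(m*4) = -6 + 3*(4*m) = -6 + 12*m)
t(M, E) = 0
n(R, l) = -27 (n(R, l) = 0*l - 27 = 0 - 27 = -27)
F*n(57, d(y, 7)) = 8*(-27) = -216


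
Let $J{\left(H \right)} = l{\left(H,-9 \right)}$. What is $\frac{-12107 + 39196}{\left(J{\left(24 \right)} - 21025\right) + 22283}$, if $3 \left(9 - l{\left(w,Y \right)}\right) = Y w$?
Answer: $\frac{263}{13} \approx 20.231$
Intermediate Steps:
$l{\left(w,Y \right)} = 9 - \frac{Y w}{3}$
$J{\left(H \right)} = 9 + 3 H$ ($J{\left(H \right)} = 9 - - 3 H = 9 + 3 H$)
$\frac{-12107 + 39196}{\left(J{\left(24 \right)} - 21025\right) + 22283} = \frac{-12107 + 39196}{\left(\left(9 + 3 \cdot 24\right) - 21025\right) + 22283} = \frac{27089}{\left(\left(9 + 72\right) - 21025\right) + 22283} = \frac{27089}{\left(81 - 21025\right) + 22283} = \frac{27089}{-20944 + 22283} = \frac{27089}{1339} = 27089 \cdot \frac{1}{1339} = \frac{263}{13}$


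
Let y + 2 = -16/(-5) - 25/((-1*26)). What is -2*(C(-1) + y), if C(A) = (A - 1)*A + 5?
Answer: -1191/65 ≈ -18.323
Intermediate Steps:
C(A) = 5 + A*(-1 + A) (C(A) = (-1 + A)*A + 5 = A*(-1 + A) + 5 = 5 + A*(-1 + A))
y = 281/130 (y = -2 + (-16/(-5) - 25/((-1*26))) = -2 + (-16*(-⅕) - 25/(-26)) = -2 + (16/5 - 25*(-1/26)) = -2 + (16/5 + 25/26) = -2 + 541/130 = 281/130 ≈ 2.1615)
-2*(C(-1) + y) = -2*((5 + (-1)² - 1*(-1)) + 281/130) = -2*((5 + 1 + 1) + 281/130) = -2*(7 + 281/130) = -2*1191/130 = -1191/65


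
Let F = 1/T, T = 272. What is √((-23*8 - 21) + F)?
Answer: I*√947903/68 ≈ 14.318*I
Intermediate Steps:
F = 1/272 ≈ 0.0036765
√((-23*8 - 21) + F) = √((-23*8 - 21) + 1/272) = √((-184 - 21) + 1/272) = √(-205 + 1/272) = √(-55759/272) = I*√947903/68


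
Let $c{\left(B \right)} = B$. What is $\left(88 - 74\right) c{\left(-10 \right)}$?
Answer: $-140$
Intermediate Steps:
$\left(88 - 74\right) c{\left(-10 \right)} = \left(88 - 74\right) \left(-10\right) = 14 \left(-10\right) = -140$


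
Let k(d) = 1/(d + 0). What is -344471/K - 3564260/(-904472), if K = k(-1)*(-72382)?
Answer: -3348506687/4091718269 ≈ -0.81836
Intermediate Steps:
k(d) = 1/d
K = 72382 (K = -72382/(-1) = -1*(-72382) = 72382)
-344471/K - 3564260/(-904472) = -344471/72382 - 3564260/(-904472) = -344471*1/72382 - 3564260*(-1/904472) = -344471/72382 + 891065/226118 = -3348506687/4091718269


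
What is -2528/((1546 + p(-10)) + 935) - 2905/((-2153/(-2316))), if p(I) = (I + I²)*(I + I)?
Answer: -4587197164/1466193 ≈ -3128.6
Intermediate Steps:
p(I) = 2*I*(I + I²) (p(I) = (I + I²)*(2*I) = 2*I*(I + I²))
-2528/((1546 + p(-10)) + 935) - 2905/((-2153/(-2316))) = -2528/((1546 + 2*(-10)²*(1 - 10)) + 935) - 2905/((-2153/(-2316))) = -2528/((1546 + 2*100*(-9)) + 935) - 2905/((-2153*(-1/2316))) = -2528/((1546 - 1800) + 935) - 2905/2153/2316 = -2528/(-254 + 935) - 2905*2316/2153 = -2528/681 - 6727980/2153 = -4587197164/1466193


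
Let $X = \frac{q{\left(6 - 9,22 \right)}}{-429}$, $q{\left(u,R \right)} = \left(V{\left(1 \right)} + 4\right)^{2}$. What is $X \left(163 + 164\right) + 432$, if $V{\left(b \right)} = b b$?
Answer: $\frac{59051}{143} \approx 412.94$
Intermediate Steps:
$V{\left(b \right)} = b^{2}$
$q{\left(u,R \right)} = 25$ ($q{\left(u,R \right)} = \left(1^{2} + 4\right)^{2} = \left(1 + 4\right)^{2} = 5^{2} = 25$)
$X = - \frac{25}{429}$ ($X = \frac{25}{-429} = 25 \left(- \frac{1}{429}\right) = - \frac{25}{429} \approx -0.058275$)
$X \left(163 + 164\right) + 432 = - \frac{25 \left(163 + 164\right)}{429} + 432 = \left(- \frac{25}{429}\right) 327 + 432 = - \frac{2725}{143} + 432 = \frac{59051}{143}$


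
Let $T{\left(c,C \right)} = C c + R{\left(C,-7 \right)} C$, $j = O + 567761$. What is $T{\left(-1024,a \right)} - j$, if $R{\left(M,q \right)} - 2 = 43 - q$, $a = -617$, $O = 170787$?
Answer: $-138824$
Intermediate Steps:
$R{\left(M,q \right)} = 45 - q$ ($R{\left(M,q \right)} = 2 - \left(-43 + q\right) = 45 - q$)
$j = 738548$ ($j = 170787 + 567761 = 738548$)
$T{\left(c,C \right)} = 52 C + C c$ ($T{\left(c,C \right)} = C c + \left(45 - -7\right) C = C c + \left(45 + 7\right) C = C c + 52 C = 52 C + C c$)
$T{\left(-1024,a \right)} - j = - 617 \left(52 - 1024\right) - 738548 = \left(-617\right) \left(-972\right) - 738548 = 599724 - 738548 = -138824$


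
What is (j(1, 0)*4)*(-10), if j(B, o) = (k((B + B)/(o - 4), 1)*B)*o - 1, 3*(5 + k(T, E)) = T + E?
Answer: 40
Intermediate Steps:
k(T, E) = -5 + E/3 + T/3 (k(T, E) = -5 + (T + E)/3 = -5 + (E + T)/3 = -5 + (E/3 + T/3) = -5 + E/3 + T/3)
j(B, o) = -1 + B*o*(-14/3 + 2*B/(3*(-4 + o))) (j(B, o) = ((-5 + (1/3)*1 + ((B + B)/(o - 4))/3)*B)*o - 1 = ((-5 + 1/3 + ((2*B)/(-4 + o))/3)*B)*o - 1 = ((-5 + 1/3 + (2*B/(-4 + o))/3)*B)*o - 1 = ((-5 + 1/3 + 2*B/(3*(-4 + o)))*B)*o - 1 = ((-14/3 + 2*B/(3*(-4 + o)))*B)*o - 1 = (B*(-14/3 + 2*B/(3*(-4 + o))))*o - 1 = B*o*(-14/3 + 2*B/(3*(-4 + o))) - 1 = -1 + B*o*(-14/3 + 2*B/(3*(-4 + o))))
(j(1, 0)*4)*(-10) = (((4 - 1*0 + (2/3)*1*0*(28 + 1 - 7*0))/(-4 + 0))*4)*(-10) = (((4 + 0 + (2/3)*1*0*(28 + 1 + 0))/(-4))*4)*(-10) = (-(4 + 0 + (2/3)*1*0*29)/4*4)*(-10) = (-(4 + 0 + 0)/4*4)*(-10) = (-1/4*4*4)*(-10) = -1*4*(-10) = -4*(-10) = 40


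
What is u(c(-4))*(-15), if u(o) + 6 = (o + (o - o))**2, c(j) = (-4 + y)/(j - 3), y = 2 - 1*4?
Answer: 3870/49 ≈ 78.980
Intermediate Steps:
y = -2 (y = 2 - 4 = -2)
c(j) = -6/(-3 + j) (c(j) = (-4 - 2)/(j - 3) = -6/(-3 + j))
u(o) = -6 + o**2 (u(o) = -6 + (o + (o - o))**2 = -6 + (o + 0)**2 = -6 + o**2)
u(c(-4))*(-15) = (-6 + (-6/(-3 - 4))**2)*(-15) = (-6 + (-6/(-7))**2)*(-15) = (-6 + (-6*(-1/7))**2)*(-15) = (-6 + (6/7)**2)*(-15) = (-6 + 36/49)*(-15) = -258/49*(-15) = 3870/49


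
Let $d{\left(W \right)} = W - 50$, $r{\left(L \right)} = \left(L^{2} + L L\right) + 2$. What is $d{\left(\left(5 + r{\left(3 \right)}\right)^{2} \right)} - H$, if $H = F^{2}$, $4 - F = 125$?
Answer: $-14066$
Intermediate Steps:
$F = -121$ ($F = 4 - 125 = -121$)
$r{\left(L \right)} = 2 + 2 L^{2}$ ($r{\left(L \right)} = \left(L^{2} + L^{2}\right) + 2 = 2 L^{2} + 2 = 2 + 2 L^{2}$)
$H = 14641$ ($H = \left(-121\right)^{2} = 14641$)
$d{\left(W \right)} = -50 + W$ ($d{\left(W \right)} = W - 50 = -50 + W$)
$d{\left(\left(5 + r{\left(3 \right)}\right)^{2} \right)} - H = \left(-50 + \left(5 + \left(2 + 2 \cdot 3^{2}\right)\right)^{2}\right) - 14641 = \left(-50 + \left(5 + \left(2 + 2 \cdot 9\right)\right)^{2}\right) - 14641 = \left(-50 + \left(5 + \left(2 + 18\right)\right)^{2}\right) - 14641 = \left(-50 + \left(5 + 20\right)^{2}\right) - 14641 = \left(-50 + 25^{2}\right) - 14641 = \left(-50 + 625\right) - 14641 = 575 - 14641 = -14066$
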